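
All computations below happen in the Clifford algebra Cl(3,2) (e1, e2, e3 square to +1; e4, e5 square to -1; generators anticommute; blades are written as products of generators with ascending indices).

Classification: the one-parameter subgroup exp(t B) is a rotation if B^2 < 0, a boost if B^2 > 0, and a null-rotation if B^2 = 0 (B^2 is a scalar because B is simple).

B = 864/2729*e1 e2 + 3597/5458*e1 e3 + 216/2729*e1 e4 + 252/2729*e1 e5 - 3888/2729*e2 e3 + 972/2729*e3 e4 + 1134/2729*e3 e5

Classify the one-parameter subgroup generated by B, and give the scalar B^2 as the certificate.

B^2 term by term: the squares give (864/2729)^2*(e1 e2)^2 + (3597/5458)^2*(e1 e3)^2 + (216/2729)^2*(e1 e4)^2 + (252/2729)^2*(e1 e5)^2 + (-3888/2729)^2*(e2 e3)^2 + (972/2729)^2*(e3 e4)^2 + (1134/2729)^2*(e3 e5)^2 = 746496/7447441*(-1) + 12938409/29789764*(-1) + 46656/7447441*(+1) + 63504/7447441*(+1) + 15116544/7447441*(-1) + 944784/7447441*(+1) + 1285956/7447441*(+1) = -9/4 (each basis 2-blade squares to minus the product of its generators' squares); cross terms between blades sharing an index anticommute and cancel; the commuting (index-disjoint) pairs give grade-4 terms 2*c*c'*(blade product), which cancel blade by blade — e1 e2 e3 e4: 1679616/7447441 - 1679616/7447441 = 0; e1 e2 e3 e5: 1959552/7447441 - 1959552/7447441 = 0; e1 e3 e4 e5: -489888/7447441 + 489888/7447441 = 0 — confirming B is simple. So B^2 = -9/4.
Answer: rotation, certificate B^2 = -9/4. Certificate logic: -9/4 is a conjugation-invariant scalar, so its sign fixes rotation versus boost versus null-rotation outright.


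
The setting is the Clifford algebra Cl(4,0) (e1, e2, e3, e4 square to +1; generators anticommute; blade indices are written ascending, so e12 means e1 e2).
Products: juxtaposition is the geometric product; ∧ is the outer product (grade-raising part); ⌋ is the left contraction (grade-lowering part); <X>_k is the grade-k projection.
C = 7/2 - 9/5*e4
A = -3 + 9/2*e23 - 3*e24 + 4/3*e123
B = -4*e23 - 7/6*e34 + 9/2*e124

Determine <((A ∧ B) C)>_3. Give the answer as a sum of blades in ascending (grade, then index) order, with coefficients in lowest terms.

step 1: 12*e23 + 7/2*e34 - 27/2*e124
step 2: -63/10*e3 + 243/10*e12 + 42*e23 + 49/4*e34 - 189/4*e124 - 108/5*e234
step 3: -189/4*e124 - 108/5*e234
Answer: -189/4*e124 - 108/5*e234


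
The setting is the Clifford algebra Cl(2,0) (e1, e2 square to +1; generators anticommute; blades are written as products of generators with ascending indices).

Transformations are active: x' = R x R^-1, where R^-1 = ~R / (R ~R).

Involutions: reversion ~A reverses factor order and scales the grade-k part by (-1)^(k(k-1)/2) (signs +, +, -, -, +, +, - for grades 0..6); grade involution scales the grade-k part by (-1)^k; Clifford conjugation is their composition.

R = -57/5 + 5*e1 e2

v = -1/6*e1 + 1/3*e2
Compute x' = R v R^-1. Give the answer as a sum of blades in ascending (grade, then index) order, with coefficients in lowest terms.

~R = -57/5 - 5*e1 e2, and R ~R = 3874/25, so R^-1 = ~R / (3874/25).
R v = 107/30*e1 - 89/30*e2
Answer: -2081/5811*e1 + 1199/11622*e2


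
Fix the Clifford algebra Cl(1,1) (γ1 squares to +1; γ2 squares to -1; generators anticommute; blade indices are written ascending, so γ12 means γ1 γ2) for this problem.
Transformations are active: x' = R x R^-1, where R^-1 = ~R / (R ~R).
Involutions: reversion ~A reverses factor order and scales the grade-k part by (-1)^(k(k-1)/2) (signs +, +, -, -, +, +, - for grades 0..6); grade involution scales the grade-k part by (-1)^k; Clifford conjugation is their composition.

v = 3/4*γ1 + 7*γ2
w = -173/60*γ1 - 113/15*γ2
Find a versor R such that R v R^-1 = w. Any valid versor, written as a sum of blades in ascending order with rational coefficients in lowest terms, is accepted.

R = v + w = -32/15*γ1 - 8/15*γ2 works: the equal norms (-775/16) guarantee its sandwich swaps v into w.
Answer: -32/15*γ1 - 8/15*γ2


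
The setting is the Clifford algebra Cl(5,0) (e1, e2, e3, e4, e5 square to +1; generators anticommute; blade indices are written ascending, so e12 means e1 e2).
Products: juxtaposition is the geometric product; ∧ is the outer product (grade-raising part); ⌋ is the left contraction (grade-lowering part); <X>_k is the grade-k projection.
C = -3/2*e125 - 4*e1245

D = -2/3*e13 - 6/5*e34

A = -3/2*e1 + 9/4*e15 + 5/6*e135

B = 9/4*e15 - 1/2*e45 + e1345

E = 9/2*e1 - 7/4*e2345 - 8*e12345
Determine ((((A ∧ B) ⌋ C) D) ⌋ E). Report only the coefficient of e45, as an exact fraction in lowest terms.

step 1: 3/4*e145
step 2: 3*e2
step 3: 2*e123 - 18/5*e234
step 4: -63/10*e5 + 144/5*e15 + 16*e45
Answer: 16


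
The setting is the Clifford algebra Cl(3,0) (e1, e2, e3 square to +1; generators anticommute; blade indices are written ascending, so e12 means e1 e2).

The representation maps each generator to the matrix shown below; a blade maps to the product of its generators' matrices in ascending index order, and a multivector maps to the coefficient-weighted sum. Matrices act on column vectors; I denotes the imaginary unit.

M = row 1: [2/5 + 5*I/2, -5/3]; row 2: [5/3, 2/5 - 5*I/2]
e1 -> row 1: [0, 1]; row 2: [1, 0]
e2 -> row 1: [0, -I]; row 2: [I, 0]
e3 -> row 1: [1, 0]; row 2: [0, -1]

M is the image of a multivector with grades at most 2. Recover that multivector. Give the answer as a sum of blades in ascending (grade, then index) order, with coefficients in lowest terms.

Method: 1, rho(e1), rho(e2), rho(e3) form a trace-orthogonal basis of the 2x2 complex matrices (tr(X Y) = 2 if X = Y, else 0), so M = m0*1 + m1*rho(e1) + m2*rho(e2) + m3*rho(e3) with m0 = tr(M)/2 = 2/5, m1 = tr(M rho(e1))/2 = 0, m2 = tr(M rho(e2))/2 = -5*I/3, m3 = tr(M rho(e3))/2 = 5*I/2.
Multiplying table entries, the bivector images are rho(e12) = I*rho(e3), rho(e13) = -I*rho(e2), rho(e23) = I*rho(e1); with real blade coefficients the real parts of m0..m3 are the coefficients of 1, e1, e2, e3 and the imaginary parts give the bivectors (e23: Im m1, e13: -Im m2, e12: Im m3).
Answer: 2/5 + 5/2*e12 + 5/3*e13


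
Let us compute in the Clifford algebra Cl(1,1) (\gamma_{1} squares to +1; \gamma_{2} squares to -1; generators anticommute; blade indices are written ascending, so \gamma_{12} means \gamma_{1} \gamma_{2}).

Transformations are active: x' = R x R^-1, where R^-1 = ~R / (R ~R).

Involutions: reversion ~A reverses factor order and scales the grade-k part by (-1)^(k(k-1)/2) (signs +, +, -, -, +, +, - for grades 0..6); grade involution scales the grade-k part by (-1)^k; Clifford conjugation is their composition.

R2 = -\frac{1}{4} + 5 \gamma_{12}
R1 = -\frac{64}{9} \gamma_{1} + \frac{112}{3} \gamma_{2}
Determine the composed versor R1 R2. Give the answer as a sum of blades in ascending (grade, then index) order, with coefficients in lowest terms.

Distribute over the terms of R1 (each basis-blade product reordered to ascending indices, repeated generators contracted through their squares):
(-\frac{64}{9} \gamma_{1}) R2 = \frac{16}{9} \gamma_{1} - \frac{320}{9} \gamma_{2}
(\frac{112}{3} \gamma_{2}) R2 = \frac{560}{3} \gamma_{1} - \frac{28}{3} \gamma_{2}
Summing the partial products and collecting blades:
Answer: \frac{1696}{9} \gamma_{1} - \frac{404}{9} \gamma_{2}


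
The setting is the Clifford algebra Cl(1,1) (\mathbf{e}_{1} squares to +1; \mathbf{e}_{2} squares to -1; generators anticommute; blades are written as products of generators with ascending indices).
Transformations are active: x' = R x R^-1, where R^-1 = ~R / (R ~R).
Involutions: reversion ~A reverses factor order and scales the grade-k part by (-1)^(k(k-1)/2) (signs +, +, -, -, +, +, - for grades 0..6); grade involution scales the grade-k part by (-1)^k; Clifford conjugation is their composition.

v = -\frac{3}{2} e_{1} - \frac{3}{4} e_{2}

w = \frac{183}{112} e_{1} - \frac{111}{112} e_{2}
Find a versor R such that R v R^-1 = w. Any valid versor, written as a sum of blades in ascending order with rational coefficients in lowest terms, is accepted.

Since q(v) = q(w) = \frac{27}{16}, the sum R = v + w = \frac{15}{112} e_{1} - \frac{195}{112} e_{2} does the job whenever invertible.
Answer: \frac{15}{112} e_{1} - \frac{195}{112} e_{2}


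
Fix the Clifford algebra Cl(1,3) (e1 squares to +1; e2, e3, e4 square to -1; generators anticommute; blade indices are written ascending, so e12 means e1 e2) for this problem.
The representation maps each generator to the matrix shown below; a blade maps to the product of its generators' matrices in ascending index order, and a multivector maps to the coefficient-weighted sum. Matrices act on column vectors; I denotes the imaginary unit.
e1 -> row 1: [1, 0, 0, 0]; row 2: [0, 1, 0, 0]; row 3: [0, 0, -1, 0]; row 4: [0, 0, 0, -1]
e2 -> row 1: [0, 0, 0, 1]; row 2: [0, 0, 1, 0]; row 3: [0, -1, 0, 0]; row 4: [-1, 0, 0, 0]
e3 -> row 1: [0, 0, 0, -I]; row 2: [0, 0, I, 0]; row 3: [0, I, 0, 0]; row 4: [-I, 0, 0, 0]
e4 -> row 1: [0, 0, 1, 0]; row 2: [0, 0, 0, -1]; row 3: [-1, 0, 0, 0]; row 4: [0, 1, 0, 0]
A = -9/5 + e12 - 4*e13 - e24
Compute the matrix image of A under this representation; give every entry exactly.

Bivector images (products of the table entries): rho(e12) = rho(e1)rho(e2) = row 1: [0, 0, 0, 1]; row 2: [0, 0, 1, 0]; row 3: [0, 1, 0, 0]; row 4: [1, 0, 0, 0]; rho(e13) = rho(e1)rho(e3) = row 1: [0, 0, 0, -I]; row 2: [0, 0, I, 0]; row 3: [0, -I, 0, 0]; row 4: [I, 0, 0, 0]; rho(e24) = rho(e2)rho(e4) = row 1: [0, 1, 0, 0]; row 2: [-1, 0, 0, 0]; row 3: [0, 0, 0, 1]; row 4: [0, 0, -1, 0].
M = (-9/5)*1 + (1)*rho(e12) + (-4)*rho(e13) + (-1)*rho(e24), summed entrywise (1 is the identity matrix):
Answer: row 1: [-9/5, -1, 0, 1 + 4*I]; row 2: [1, -9/5, 1 - 4*I, 0]; row 3: [0, 1 + 4*I, -9/5, -1]; row 4: [1 - 4*I, 0, 1, -9/5]


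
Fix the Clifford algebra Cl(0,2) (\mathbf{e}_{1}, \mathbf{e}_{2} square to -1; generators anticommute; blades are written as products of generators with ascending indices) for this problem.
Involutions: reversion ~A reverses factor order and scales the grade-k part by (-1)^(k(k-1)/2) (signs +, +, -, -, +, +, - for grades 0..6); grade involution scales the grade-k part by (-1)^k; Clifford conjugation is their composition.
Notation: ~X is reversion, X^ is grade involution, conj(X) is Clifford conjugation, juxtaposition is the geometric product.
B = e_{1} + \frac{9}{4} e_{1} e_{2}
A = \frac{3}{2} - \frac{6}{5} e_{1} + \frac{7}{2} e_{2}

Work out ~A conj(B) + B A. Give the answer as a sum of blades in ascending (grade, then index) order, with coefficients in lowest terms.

first term: -\frac{6}{5} - \frac{75}{8} e_{1} - \frac{27}{10} e_{2} + \frac{1}{8} e_{1} e_{2}
second term: \frac{6}{5} - \frac{51}{8} e_{1} - \frac{27}{10} e_{2} + \frac{55}{8} e_{1} e_{2}
Answer: -\frac{63}{4} e_{1} - \frac{27}{5} e_{2} + 7 e_{1} e_{2}


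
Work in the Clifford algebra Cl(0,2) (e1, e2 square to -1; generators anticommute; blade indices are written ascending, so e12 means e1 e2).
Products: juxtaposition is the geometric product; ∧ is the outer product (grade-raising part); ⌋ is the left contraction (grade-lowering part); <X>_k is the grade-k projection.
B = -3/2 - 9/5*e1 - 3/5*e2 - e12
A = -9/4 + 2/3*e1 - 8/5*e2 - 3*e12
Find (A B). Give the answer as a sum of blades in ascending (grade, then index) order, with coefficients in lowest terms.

step 1: 123/200 + 57/20*e1 + 589/60*e2 + 347/100*e12
Answer: 123/200 + 57/20*e1 + 589/60*e2 + 347/100*e12


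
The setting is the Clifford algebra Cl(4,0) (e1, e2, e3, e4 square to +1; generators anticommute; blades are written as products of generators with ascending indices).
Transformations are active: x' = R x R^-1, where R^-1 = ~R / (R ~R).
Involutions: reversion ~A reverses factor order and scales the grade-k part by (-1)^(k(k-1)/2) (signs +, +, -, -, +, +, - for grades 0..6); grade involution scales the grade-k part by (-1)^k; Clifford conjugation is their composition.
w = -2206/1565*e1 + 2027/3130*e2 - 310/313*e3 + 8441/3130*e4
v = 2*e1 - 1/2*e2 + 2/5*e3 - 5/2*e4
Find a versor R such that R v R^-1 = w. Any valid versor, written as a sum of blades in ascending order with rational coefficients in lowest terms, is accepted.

Construction: equal norms (both 533/50) license R = v + w = 924/1565*e1 + 231/1565*e2 - 924/1565*e3 + 308/1565*e4 — nothing changes along that direction, while (v - w)/2 changes sign, so v maps onto w.
Answer: 924/1565*e1 + 231/1565*e2 - 924/1565*e3 + 308/1565*e4


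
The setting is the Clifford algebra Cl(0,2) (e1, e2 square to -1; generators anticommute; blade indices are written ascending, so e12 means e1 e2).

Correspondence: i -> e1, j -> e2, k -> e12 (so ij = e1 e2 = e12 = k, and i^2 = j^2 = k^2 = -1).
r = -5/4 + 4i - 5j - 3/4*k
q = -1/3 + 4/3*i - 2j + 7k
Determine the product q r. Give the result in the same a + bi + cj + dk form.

In blades: q = -1/3 + 4/3*e1 - 2*e2 + 7*e12, r = -5/4 + 4*e1 - 5*e2 - 3/4*e12.
Distribute q over r term by term (generator squares from the signature, products reordered to ascending indices): (-1/3)*r = 5/12 - 4/3*e1 + 5/3*e2 + 1/4*e12; (4/3*e1)*r = -16/3 - 5/3*e1 + e2 - 20/3*e12; (-2*e2)*r = -10 + 3/2*e1 + 5/2*e2 + 8*e12; (7*e12)*r = 21/4 + 35*e1 + 28*e2 - 35/4*e12.
Sum: -29/3 + 67/2*e1 + 199/6*e2 - 43/6*e12; translating back through the correspondence:
Answer: -29/3 + 67/2*i + 199/6*j - 43/6*k


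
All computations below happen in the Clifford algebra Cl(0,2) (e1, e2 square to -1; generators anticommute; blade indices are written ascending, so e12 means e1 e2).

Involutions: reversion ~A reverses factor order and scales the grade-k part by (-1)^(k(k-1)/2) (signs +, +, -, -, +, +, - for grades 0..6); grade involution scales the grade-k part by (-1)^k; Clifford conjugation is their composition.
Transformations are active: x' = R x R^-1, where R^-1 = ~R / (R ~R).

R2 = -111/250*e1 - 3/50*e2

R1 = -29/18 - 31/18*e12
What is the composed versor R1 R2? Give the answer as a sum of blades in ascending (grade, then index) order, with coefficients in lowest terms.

Distribute over the terms of R1 (each basis-blade product reordered to ascending indices, repeated generators contracted through their squares):
(-29/18) R2 = 1073/1500*e1 + 29/300*e2
(-31/18*e12) R2 = -31/300*e1 + 1147/1500*e2
Summing the partial products and collecting blades:
Answer: 153/250*e1 + 323/375*e2


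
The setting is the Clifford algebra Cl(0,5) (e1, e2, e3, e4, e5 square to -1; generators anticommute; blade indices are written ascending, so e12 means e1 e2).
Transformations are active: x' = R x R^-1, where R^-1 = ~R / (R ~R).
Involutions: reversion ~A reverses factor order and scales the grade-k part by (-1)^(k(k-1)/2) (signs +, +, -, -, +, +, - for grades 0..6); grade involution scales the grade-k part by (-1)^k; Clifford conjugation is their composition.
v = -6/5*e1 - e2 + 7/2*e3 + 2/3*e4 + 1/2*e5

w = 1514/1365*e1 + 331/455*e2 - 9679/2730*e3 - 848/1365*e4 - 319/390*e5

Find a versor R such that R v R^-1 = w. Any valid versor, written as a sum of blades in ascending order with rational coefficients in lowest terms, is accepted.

Take R = v + w = -124/1365*e1 - 124/455*e2 - 62/1365*e3 + 62/1365*e4 - 62/195*e5. Because q(v) = q(w) = -6923/450, conjugation by R sends v exactly to w.
Answer: -124/1365*e1 - 124/455*e2 - 62/1365*e3 + 62/1365*e4 - 62/195*e5


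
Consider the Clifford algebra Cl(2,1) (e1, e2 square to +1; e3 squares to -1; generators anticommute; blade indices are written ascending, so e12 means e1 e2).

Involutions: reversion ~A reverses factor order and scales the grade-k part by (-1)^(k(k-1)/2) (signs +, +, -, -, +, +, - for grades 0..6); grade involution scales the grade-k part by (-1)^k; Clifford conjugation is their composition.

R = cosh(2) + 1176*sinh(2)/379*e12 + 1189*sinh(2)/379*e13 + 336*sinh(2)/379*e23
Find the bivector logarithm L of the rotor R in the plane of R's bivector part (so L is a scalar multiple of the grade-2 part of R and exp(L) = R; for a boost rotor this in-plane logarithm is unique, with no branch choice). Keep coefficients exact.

The scalar part of R is cosh(2), giving the rapidity magnitude (cosh is even); the bivector part supplies orientation, its quotient by sinh of the rapidity is the plane, and L = rapidity * plane — unique in that plane, since flipping both signs leaves L unchanged.
Concretely: cosh(rapidity) = cosh(2) gives rapidity = ±2, and since rapidity/sinh(rapidity) is even the sign is immaterial: L = (rapidity/sinh(rapidity)) * <R>_2 = (2/sinh(2)) * <R>_2.
Answer: 2352/379*e12 + 2378/379*e13 + 672/379*e23


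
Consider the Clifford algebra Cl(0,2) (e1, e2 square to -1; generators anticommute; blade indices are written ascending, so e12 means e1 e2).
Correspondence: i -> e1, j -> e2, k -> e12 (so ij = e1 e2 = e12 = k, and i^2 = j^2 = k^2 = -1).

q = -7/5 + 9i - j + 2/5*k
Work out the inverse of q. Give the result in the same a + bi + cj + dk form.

In blades: q = -7/5 + 9*e1 - e2 + 2/5*e12.
With qbar = -7/5 - 9*e1 + e2 - 2/5*e12 (scalar fixed, mapped units negated), q qbar = 2103/25 (the sum of squared coefficients), so q^-1 = qbar / (2103/25) = -35/2103 - 75/701*e1 + 25/2103*e2 - 10/2103*e12; translating back:
Answer: -35/2103 - 75/701*i + 25/2103*j - 10/2103*k


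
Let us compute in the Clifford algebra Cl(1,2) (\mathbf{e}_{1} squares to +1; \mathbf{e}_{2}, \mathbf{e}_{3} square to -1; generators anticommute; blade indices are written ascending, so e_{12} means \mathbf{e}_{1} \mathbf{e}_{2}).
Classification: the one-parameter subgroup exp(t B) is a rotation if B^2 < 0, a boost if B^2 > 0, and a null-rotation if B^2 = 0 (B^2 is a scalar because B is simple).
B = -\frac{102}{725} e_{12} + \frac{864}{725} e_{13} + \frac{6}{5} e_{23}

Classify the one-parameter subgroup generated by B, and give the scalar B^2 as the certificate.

B^2 term by term: the squares give (-\frac{102}{725})^2*(e_{12})^2 + (\frac{864}{725})^2*(e_{13})^2 + (\frac{6}{5})^2*(e_{23})^2 = \frac{10404}{525625}*(+1) + \frac{746496}{525625}*(+1) + \frac{36}{25}*(-1) = 0 (each basis 2-blade squares to minus the product of its generators' squares); cross terms between blades sharing an index anticommute and cancel. So B^2 = 0.
Answer: null-rotation, certificate B^2 = 0. The invariant at work: B^2 = 0 is unchanged by conjugation, hence its sign classifies the subgroup whatever basis B is written in.


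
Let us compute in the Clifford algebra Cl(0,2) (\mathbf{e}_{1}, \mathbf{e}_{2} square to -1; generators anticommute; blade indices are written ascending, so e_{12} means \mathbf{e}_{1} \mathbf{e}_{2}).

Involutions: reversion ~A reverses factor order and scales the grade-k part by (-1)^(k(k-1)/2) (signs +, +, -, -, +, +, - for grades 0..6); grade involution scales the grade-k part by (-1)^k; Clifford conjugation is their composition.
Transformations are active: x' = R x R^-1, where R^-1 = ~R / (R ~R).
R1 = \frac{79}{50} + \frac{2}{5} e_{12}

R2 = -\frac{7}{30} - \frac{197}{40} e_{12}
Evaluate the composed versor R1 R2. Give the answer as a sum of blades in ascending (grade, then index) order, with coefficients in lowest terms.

Distribute over the terms of R1 (each basis-blade product reordered to ascending indices, repeated generators contracted through their squares):
(\frac{79}{50}) R2 = -\frac{553}{1500} - \frac{15563}{2000} e_{12}
(\frac{2}{5} e_{12}) R2 = \frac{197}{100} - \frac{7}{75} e_{12}
Summing the partial products and collecting blades:
Answer: \frac{1201}{750} - \frac{47249}{6000} e_{12}


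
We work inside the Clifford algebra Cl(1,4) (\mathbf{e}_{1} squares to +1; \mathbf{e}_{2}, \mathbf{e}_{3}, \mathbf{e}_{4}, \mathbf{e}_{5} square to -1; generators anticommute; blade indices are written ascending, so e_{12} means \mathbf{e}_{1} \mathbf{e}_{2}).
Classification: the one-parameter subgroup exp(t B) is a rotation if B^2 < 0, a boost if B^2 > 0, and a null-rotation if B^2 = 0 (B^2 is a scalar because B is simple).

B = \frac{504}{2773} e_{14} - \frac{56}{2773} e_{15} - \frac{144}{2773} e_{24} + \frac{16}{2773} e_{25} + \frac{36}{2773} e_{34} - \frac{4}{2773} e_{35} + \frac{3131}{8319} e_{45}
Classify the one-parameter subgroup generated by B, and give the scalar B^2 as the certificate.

B^2 term by term: the squares give (\frac{504}{2773})^2*(e_{14})^2 + (-\frac{56}{2773})^2*(e_{15})^2 + (-\frac{144}{2773})^2*(e_{24})^2 + (\frac{16}{2773})^2*(e_{25})^2 + (\frac{36}{2773})^2*(e_{34})^2 + (-\frac{4}{2773})^2*(e_{35})^2 + (\frac{3131}{8319})^2*(e_{45})^2 = \frac{254016}{7689529}*(+1) + \frac{3136}{7689529}*(+1) + \frac{20736}{7689529}*(-1) + \frac{256}{7689529}*(-1) + \frac{1296}{7689529}*(-1) + \frac{16}{7689529}*(-1) + \frac{9803161}{69205761}*(-1) = -\frac{1}{9} (each basis 2-blade squares to minus the product of its generators' squares); cross terms between blades sharing an index anticommute and cancel; the commuting (index-disjoint) pairs give grade-4 terms 2*c*c'*(blade product), which cancel blade by blade — e_{1245}: -\frac{16128}{7689529} + \frac{16128}{7689529} = 0; e_{1345}: \frac{4032}{7689529} - \frac{4032}{7689529} = 0; e_{2345}: -\frac{1152}{7689529} + \frac{1152}{7689529} = 0 — confirming B is simple. So B^2 = -\frac{1}{9}.
Answer: rotation, certificate B^2 = -\frac{1}{9}. Why this suffices: the scalar -\frac{1}{9} survives any versor conjugation, so its sign alone determines the class however B is presented.


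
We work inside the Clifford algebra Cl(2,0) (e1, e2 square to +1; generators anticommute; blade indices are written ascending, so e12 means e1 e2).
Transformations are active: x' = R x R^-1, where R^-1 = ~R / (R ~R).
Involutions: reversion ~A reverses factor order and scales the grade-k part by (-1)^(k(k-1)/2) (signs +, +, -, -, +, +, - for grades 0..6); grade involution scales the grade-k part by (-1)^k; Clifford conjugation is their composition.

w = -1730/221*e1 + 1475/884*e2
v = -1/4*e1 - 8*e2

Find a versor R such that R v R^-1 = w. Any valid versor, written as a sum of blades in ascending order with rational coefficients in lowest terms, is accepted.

Equal squares first: v^2 = w^2 = 1025/16. Then v + w = -7141/884*e1 - 5597/884*e2 is a versor taking v to w, provided it is invertible.
Answer: -7141/884*e1 - 5597/884*e2


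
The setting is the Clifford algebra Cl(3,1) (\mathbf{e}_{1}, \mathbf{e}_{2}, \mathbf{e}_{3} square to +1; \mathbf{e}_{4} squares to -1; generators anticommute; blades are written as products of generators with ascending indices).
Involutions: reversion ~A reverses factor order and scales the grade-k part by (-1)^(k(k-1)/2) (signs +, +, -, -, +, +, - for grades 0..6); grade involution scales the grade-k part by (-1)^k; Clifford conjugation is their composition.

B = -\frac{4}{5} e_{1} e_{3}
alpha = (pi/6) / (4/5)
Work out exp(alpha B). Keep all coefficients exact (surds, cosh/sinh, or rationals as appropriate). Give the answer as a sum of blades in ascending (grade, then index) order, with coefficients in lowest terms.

B^2 = (-\frac{4}{5})^2*(e_{1} e_{3})^2 = \frac{16}{25}*(-1) = -\frac{16}{25} (a basis 2-blade squares to minus the product of its generators' squares).
B^2 = -\frac{16}{25} — circular case — the even/odd split gives cos and sin: l = \frac{4}{5}, alpha*l = \frac{\pi}{6}, so exp(alpha B) = cos(\frac{\pi}{6}) + (sin(\frac{\pi}{6})/(\frac{4}{5}))*B = \frac{\sqrt{3}}{2} + (\frac{5}{8})*B.
Answer: \frac{\sqrt{3}}{2} - \frac{1}{2} e_{1} e_{3}


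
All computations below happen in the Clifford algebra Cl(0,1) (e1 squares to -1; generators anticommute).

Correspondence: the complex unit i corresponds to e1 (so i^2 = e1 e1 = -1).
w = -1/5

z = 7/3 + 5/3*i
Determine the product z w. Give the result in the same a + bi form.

In blades: z = 7/3 + 5/3*e1, w = -1/5.
Distribute z over w term by term (generator squares from the signature, products reordered to ascending indices): (7/3)*w = -7/15; (5/3*e1)*w = -1/3*e1.
Sum: -7/15 - 1/3*e1; translating back through the correspondence:
Answer: -7/15 - 1/3*i


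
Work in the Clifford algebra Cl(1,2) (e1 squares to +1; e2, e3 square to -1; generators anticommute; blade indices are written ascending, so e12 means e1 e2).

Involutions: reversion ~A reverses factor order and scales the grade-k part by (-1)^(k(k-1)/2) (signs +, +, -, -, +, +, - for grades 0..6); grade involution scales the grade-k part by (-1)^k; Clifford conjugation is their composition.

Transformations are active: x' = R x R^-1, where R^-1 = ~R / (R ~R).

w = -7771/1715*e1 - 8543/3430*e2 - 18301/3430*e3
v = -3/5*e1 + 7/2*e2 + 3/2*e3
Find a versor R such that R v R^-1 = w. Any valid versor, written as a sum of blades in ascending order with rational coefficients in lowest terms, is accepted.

Take R = v + w = -1760/343*e1 + 1731/1715*e2 - 6578/1715*e3. Because q(v) = q(w) = -707/50, conjugation by R sends v exactly to w.
Answer: -1760/343*e1 + 1731/1715*e2 - 6578/1715*e3


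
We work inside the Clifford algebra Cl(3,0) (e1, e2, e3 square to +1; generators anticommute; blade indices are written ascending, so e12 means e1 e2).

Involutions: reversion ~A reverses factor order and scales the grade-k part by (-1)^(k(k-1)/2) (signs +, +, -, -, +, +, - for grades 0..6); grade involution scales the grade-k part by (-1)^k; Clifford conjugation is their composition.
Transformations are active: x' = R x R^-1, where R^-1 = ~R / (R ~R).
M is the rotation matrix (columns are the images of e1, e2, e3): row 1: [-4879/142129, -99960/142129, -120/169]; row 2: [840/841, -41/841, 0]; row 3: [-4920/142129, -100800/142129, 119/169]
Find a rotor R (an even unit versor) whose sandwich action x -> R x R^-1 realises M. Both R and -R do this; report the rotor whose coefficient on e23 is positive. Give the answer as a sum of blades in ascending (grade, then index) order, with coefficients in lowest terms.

Method: write R = a + b12*e12 + b13*e13 + b23*e23 with a^2 + b12^2 + b13^2 + b23^2 = 1 (so R^-1 = ~R). Expanding the columns R e_j ~R gives tr M = 4a^2 - 1 and, from the antisymmetric part, M21 - M12 = -4a*b12, M13 - M31 = 4a*b13, M32 - M23 = -4a*b23.
Here tr M = 88271/142129, so a^2 = (1 + tr M)/4 = 57600/142129 and a = ±240/377. Taking a = 240/377: M21 - M12 = 241920/142129, M13 - M31 = -96000/142129, M32 - M23 = -100800/142129, giving b12 = -252/377, b13 = -100/377, b23 = 105/377, i.e. R = 240/377 - 252/377*e12 - 100/377*e13 + 105/377*e23.
Its e23 coefficient is already positive.
Answer: 240/377 - 252/377*e12 - 100/377*e13 + 105/377*e23. Why the constraint matters: R and -R act identically through the sandwich — M has trace 88271/142129 either way — so only the sign condition on e23 picks one of the two preimages.


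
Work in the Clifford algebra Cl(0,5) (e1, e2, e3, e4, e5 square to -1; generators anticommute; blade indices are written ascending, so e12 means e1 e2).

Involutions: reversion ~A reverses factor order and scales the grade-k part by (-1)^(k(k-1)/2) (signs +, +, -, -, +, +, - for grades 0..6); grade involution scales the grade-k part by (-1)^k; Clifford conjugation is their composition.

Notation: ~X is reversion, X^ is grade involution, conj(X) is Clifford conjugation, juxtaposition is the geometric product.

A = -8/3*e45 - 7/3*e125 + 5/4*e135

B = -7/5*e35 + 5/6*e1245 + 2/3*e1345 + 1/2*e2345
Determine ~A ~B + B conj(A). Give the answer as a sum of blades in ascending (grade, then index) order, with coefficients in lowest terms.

first term: 7/4*e1 - 10/9*e4 - 20/9*e12 - 16/9*e13 - 4/3*e23 - 56/15*e34 + 49/15*e123 - 5/8*e124 - 7/6*e134 + 187/72*e234
second term: 7/4*e1 - 10/9*e4 - 20/9*e12 - 16/9*e13 - 4/3*e23 - 56/15*e34 - 49/15*e123 + 5/8*e124 + 7/6*e134 - 187/72*e234
Answer: 7/2*e1 - 20/9*e4 - 40/9*e12 - 32/9*e13 - 8/3*e23 - 112/15*e34


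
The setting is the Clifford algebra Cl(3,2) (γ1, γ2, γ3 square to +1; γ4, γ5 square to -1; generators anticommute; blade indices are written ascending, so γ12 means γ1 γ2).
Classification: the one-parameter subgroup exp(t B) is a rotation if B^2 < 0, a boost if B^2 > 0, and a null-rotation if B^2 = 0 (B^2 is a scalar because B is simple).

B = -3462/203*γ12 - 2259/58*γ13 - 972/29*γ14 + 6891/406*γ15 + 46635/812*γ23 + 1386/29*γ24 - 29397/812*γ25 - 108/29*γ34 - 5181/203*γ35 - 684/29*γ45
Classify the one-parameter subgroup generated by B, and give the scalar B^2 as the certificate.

B^2 term by term: the squares give (-3462/203)^2*(γ12)^2 + (-2259/58)^2*(γ13)^2 + (-972/29)^2*(γ14)^2 + (6891/406)^2*(γ15)^2 + (46635/812)^2*(γ23)^2 + (1386/29)^2*(γ24)^2 + (-29397/812)^2*(γ25)^2 + (-108/29)^2*(γ34)^2 + (-5181/203)^2*(γ35)^2 + (-684/29)^2*(γ45)^2 = 11985444/41209*(-1) + 5103081/3364*(-1) + 944784/841*(+1) + 47485881/164836*(+1) + 2174823225/659344*(-1) + 1920996/841*(+1) + 864183609/659344*(+1) + 11664/841*(+1) + 26842761/41209*(+1) + 467856/841*(-1) = 9 (each basis 2-blade squares to minus the product of its generators' squares); cross terms between blades sharing an index anticommute and cancel; the commuting (index-disjoint) pairs give grade-4 terms 2*c*c'*(blade product), which cancel blade by blade — γ1234: 747792/5887 + 3130974/841 - 22664610/5887 = 0; γ1235: 35873244/41209 - 66407823/23548 + 321361785/164836 = 0; γ1245: 4736016/5887 - 14286942/5887 + 1364418/841 = 0; γ1345: 1545156/841 - 10071864/5887 - 744228/5887 = 0; γ2345: -15949170/5887 + 2051676/841 + 1587438/5887 = 0 — confirming B is simple. So B^2 = 9.
Answer: boost, certificate B^2 = 9. The invariant at work: B^2 = 9 is unchanged by conjugation, hence its sign classifies the subgroup whatever basis B is written in.


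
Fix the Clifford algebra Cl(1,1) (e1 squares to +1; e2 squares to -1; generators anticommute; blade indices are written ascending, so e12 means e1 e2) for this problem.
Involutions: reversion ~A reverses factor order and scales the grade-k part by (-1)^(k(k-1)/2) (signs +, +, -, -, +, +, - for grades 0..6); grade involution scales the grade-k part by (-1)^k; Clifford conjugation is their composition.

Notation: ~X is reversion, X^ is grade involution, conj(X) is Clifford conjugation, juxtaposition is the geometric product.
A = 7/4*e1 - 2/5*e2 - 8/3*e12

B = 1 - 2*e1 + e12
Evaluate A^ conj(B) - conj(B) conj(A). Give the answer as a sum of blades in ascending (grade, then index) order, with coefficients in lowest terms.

first term: -5/6 - 43/20*e1 + 449/60*e2 - 52/15*e12
second term: -37/6 - 27/20*e1 + 239/60*e2 + 52/15*e12
Answer: 16/3 - 4/5*e1 + 7/2*e2 - 104/15*e12


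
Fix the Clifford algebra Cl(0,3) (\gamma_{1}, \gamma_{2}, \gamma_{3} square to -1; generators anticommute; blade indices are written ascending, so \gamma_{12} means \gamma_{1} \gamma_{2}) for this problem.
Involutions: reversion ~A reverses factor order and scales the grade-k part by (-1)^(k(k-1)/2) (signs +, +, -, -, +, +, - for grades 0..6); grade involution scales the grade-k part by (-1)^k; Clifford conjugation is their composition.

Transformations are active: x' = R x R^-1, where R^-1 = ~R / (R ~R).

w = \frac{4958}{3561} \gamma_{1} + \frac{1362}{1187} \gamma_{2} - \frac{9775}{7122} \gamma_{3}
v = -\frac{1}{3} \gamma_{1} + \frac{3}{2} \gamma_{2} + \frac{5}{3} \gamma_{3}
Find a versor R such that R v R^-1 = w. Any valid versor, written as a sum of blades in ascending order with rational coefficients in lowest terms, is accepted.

Equal squares first: v^2 = w^2 = -\frac{185}{36}. Then v + w = \frac{1257}{1187} \gamma_{1} + \frac{6285}{2374} \gamma_{2} + \frac{2095}{7122} \gamma_{3} is a versor taking v to w, provided it is invertible.
Answer: \frac{1257}{1187} \gamma_{1} + \frac{6285}{2374} \gamma_{2} + \frac{2095}{7122} \gamma_{3}


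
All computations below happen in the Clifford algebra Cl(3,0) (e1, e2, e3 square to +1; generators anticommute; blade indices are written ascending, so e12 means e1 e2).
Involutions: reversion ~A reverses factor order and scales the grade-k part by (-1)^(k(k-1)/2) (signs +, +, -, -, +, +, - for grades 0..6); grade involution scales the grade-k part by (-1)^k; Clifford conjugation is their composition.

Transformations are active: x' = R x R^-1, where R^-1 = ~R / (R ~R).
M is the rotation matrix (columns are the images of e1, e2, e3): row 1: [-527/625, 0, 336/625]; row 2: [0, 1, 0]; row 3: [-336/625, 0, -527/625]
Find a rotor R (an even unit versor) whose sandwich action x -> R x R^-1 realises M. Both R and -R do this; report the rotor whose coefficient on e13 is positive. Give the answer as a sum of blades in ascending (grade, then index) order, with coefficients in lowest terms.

Method: write R = a + b12*e12 + b13*e13 + b23*e23 with a^2 + b12^2 + b13^2 + b23^2 = 1 (so R^-1 = ~R). Expanding the columns R e_j ~R gives tr M = 4a^2 - 1 and, from the antisymmetric part, M21 - M12 = -4a*b12, M13 - M31 = 4a*b13, M32 - M23 = -4a*b23.
Here tr M = -429/625, so a^2 = (1 + tr M)/4 = 49/625 and a = ±7/25. Taking a = 7/25: M21 - M12 = 0, M13 - M31 = 672/625, M32 - M23 = 0, giving b12 = 0, b13 = 24/25, b23 = 0, i.e. R = 7/25 + 24/25*e13.
Its e13 coefficient is already positive.
Answer: 7/25 + 24/25*e13. Note: both R and -R realise this M (trace -429/625); the covering map identifies them, and the e13-coefficient sign is the tie-breaker.


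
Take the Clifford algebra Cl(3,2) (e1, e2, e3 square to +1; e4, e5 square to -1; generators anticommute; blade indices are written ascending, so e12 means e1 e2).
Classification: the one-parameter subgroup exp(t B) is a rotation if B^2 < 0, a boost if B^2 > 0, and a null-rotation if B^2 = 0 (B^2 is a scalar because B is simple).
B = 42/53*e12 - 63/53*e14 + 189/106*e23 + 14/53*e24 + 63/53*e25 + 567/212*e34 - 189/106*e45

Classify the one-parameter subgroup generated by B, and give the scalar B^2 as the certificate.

B^2 term by term: the squares give (42/53)^2*(e12)^2 + (-63/53)^2*(e14)^2 + (189/106)^2*(e23)^2 + (14/53)^2*(e24)^2 + (63/53)^2*(e25)^2 + (567/212)^2*(e34)^2 + (-189/106)^2*(e45)^2 = 1764/2809*(-1) + 3969/2809*(+1) + 35721/11236*(-1) + 196/2809*(+1) + 3969/2809*(+1) + 321489/44944*(+1) + 35721/11236*(-1) = 49/16 (each basis 2-blade squares to minus the product of its generators' squares); cross terms between blades sharing an index anticommute and cancel; the commuting (index-disjoint) pairs give grade-4 terms 2*c*c'*(blade product), which cancel blade by blade — e1234: 11907/2809 - 11907/2809 = 0; e1245: -7938/2809 + 7938/2809 = 0; e2345: -35721/5618 + 35721/5618 = 0 — confirming B is simple. So B^2 = 49/16.
Answer: boost, certificate B^2 = 49/16. Why this suffices: the scalar 49/16 survives any versor conjugation, so its sign alone determines the class however B is presented.


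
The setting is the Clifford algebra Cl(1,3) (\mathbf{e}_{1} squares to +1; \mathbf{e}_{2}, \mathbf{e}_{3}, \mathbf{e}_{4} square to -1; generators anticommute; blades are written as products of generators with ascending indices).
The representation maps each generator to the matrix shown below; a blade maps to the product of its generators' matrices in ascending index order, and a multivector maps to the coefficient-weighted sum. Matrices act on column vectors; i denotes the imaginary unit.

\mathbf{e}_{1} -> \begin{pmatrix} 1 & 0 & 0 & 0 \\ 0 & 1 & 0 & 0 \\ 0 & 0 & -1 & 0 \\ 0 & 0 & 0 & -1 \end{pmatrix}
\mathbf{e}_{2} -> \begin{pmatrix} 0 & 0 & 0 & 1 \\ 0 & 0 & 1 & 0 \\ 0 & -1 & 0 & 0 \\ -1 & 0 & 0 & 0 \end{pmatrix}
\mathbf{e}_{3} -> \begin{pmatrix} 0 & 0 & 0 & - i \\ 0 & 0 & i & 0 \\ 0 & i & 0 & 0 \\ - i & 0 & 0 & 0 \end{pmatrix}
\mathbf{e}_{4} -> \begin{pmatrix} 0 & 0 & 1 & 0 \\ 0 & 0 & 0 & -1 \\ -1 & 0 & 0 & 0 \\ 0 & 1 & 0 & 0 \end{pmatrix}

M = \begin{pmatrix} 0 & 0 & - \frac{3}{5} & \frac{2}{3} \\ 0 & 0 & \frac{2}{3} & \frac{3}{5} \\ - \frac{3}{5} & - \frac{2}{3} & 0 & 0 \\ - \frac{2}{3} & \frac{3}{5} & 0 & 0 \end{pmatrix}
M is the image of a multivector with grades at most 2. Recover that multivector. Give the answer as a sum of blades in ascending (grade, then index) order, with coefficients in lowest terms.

Method: the blade images are trace-orthogonal — tr(rho(e_A) rho(e_B)^-1) = 4 if A = B and 0 otherwise — and rho(e_A)^-1 = (e_A)^2 * rho(e_A) with (e_A)^2 = +1 or -1, so the coefficient of e_A in the preimage is (e_A)^2 * tr(M rho(e_A))/4.
Nonzero projections over blades of grade <= 2: e_{2}: (e_{2})^2 = -1, tr(M rho(e_{2})) = - \frac{8}{3}, coefficient \frac{2}{3}; e_{1} e_{4}: (e_{1} e_{4})^2 = +1, tr(M rho(e_{1} e_{4})) = - \frac{12}{5}, coefficient -\frac{3}{5}. Every other blade of grade <= 2 projects to 0.
Answer: \frac{2}{3} e_{2} - \frac{3}{5} e_{1} e_{4}


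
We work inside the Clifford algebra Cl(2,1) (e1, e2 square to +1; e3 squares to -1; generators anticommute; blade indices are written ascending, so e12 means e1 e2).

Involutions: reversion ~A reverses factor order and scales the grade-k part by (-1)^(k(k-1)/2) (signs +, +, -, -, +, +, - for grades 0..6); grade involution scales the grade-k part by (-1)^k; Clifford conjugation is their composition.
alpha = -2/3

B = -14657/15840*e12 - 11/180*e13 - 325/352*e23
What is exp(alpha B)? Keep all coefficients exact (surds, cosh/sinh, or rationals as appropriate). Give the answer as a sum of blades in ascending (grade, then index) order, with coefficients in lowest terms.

B^2 term by term: the squares give (-14657/15840)^2*(e12)^2 + (-11/180)^2*(e13)^2 + (-325/352)^2*(e23)^2 = 214827649/250905600*(-1) + 121/32400*(+1) + 105625/123904*(+1) = 0 (each basis 2-blade squares to minus the product of its generators' squares); cross terms between blades sharing an index anticommute and cancel. So B^2 = 0.
B^2 = 0, hence only two terms survive: exp(alpha B) = 1 + alpha B (parabolic case).
Answer: 1 + 14657/23760*e12 + 11/270*e13 + 325/528*e23


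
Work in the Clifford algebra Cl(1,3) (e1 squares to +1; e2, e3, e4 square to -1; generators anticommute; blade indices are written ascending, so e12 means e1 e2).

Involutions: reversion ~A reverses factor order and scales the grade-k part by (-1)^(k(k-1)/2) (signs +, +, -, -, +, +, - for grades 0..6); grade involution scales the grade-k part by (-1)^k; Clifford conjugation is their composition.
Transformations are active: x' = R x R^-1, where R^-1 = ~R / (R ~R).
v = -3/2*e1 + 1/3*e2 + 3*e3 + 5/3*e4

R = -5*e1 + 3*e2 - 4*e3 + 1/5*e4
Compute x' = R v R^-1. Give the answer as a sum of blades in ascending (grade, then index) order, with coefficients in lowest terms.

~R = -5*e1 + 3*e2 - 4*e3 + 1/5*e4, and R ~R = -1/25, so R^-1 = ~R / (-1/25).
R v = 109/6 + 17/6*e12 - 21*e13 - 241/30*e14 + 31/3*e23 + 74/15*e24 - 109/15*e34
Answer: 27259/6*e1 - 8176/3*e2 + 10891/3*e3 - 550/3*e4


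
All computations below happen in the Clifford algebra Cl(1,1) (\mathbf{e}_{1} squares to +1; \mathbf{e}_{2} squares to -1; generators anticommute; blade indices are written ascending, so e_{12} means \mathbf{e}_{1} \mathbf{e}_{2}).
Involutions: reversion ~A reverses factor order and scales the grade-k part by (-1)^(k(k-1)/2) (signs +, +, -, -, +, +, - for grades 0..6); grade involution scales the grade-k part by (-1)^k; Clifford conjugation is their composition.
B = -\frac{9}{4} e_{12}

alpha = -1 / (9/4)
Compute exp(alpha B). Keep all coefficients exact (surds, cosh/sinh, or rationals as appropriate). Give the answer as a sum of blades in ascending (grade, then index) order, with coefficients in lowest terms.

B^2 = (-\frac{9}{4})^2*(e_{12})^2 = \frac{81}{16}*(+1) = \frac{81}{16} (a basis 2-blade squares to minus the product of its generators' squares).
B^2 = \frac{81}{16} — since the square is positive, the closed form is hyperbolic: l = \frac{9}{4}, alpha*l = -1, so exp(alpha B) = cosh(-1) + (sinh(-1)/(\frac{9}{4}))*B = \cosh{\left(1 \right)} + (- \frac{4 \sinh{\left(1 \right)}}{9})*B.
Answer: \cosh{\left(1 \right)} + \sinh{\left(1 \right)} e_{12}


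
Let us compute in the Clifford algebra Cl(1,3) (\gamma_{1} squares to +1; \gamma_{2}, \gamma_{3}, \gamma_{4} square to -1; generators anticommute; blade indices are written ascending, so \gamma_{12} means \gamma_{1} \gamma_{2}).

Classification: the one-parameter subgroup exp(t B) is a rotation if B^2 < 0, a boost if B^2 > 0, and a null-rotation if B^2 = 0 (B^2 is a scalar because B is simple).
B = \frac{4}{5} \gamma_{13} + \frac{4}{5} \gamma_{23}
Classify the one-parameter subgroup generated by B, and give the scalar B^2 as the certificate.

B^2 term by term: the squares give (\frac{4}{5})^2*(\gamma_{13})^2 + (\frac{4}{5})^2*(\gamma_{23})^2 = \frac{16}{25}*(+1) + \frac{16}{25}*(-1) = 0 (each basis 2-blade squares to minus the product of its generators' squares); cross terms between blades sharing an index anticommute and cancel. So B^2 = 0.
Answer: null-rotation, certificate B^2 = 0. Note: conjugating B changes its blade decomposition but never the scalar B^2 = 0, whose sign settles the classification.
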